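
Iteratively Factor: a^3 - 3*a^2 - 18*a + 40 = (a + 4)*(a^2 - 7*a + 10) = (a - 5)*(a + 4)*(a - 2)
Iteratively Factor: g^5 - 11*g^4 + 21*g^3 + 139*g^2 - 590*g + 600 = (g - 2)*(g^4 - 9*g^3 + 3*g^2 + 145*g - 300) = (g - 5)*(g - 2)*(g^3 - 4*g^2 - 17*g + 60) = (g - 5)^2*(g - 2)*(g^2 + g - 12) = (g - 5)^2*(g - 2)*(g + 4)*(g - 3)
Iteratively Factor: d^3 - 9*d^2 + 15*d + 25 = (d - 5)*(d^2 - 4*d - 5) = (d - 5)*(d + 1)*(d - 5)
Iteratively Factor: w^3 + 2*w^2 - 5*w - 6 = (w + 3)*(w^2 - w - 2) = (w - 2)*(w + 3)*(w + 1)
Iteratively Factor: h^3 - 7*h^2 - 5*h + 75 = (h - 5)*(h^2 - 2*h - 15) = (h - 5)*(h + 3)*(h - 5)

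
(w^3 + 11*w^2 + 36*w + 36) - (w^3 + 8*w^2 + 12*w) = 3*w^2 + 24*w + 36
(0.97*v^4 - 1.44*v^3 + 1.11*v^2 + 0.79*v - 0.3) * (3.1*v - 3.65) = 3.007*v^5 - 8.0045*v^4 + 8.697*v^3 - 1.6025*v^2 - 3.8135*v + 1.095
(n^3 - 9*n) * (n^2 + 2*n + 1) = n^5 + 2*n^4 - 8*n^3 - 18*n^2 - 9*n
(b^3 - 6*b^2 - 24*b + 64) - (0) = b^3 - 6*b^2 - 24*b + 64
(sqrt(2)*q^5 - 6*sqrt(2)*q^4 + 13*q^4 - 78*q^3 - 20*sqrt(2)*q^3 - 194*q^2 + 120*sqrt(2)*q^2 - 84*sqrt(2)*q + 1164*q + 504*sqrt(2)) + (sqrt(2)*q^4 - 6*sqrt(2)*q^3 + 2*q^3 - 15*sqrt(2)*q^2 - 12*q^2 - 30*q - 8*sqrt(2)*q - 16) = sqrt(2)*q^5 - 5*sqrt(2)*q^4 + 13*q^4 - 76*q^3 - 26*sqrt(2)*q^3 - 206*q^2 + 105*sqrt(2)*q^2 - 92*sqrt(2)*q + 1134*q - 16 + 504*sqrt(2)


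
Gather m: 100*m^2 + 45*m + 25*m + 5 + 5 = 100*m^2 + 70*m + 10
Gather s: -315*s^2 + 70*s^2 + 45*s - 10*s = -245*s^2 + 35*s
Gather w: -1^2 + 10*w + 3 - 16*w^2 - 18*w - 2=-16*w^2 - 8*w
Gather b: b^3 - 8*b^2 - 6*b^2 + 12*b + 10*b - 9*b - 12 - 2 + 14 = b^3 - 14*b^2 + 13*b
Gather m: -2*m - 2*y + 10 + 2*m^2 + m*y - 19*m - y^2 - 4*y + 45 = 2*m^2 + m*(y - 21) - y^2 - 6*y + 55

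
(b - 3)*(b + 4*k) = b^2 + 4*b*k - 3*b - 12*k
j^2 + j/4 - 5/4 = (j - 1)*(j + 5/4)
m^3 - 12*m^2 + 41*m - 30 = (m - 6)*(m - 5)*(m - 1)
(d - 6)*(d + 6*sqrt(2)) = d^2 - 6*d + 6*sqrt(2)*d - 36*sqrt(2)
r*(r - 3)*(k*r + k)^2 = k^2*r^4 - k^2*r^3 - 5*k^2*r^2 - 3*k^2*r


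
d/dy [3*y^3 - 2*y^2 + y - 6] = 9*y^2 - 4*y + 1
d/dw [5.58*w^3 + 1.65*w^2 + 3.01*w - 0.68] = 16.74*w^2 + 3.3*w + 3.01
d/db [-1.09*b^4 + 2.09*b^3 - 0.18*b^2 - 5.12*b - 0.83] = -4.36*b^3 + 6.27*b^2 - 0.36*b - 5.12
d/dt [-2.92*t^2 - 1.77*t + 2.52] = -5.84*t - 1.77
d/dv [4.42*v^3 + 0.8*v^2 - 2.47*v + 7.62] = 13.26*v^2 + 1.6*v - 2.47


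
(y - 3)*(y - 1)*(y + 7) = y^3 + 3*y^2 - 25*y + 21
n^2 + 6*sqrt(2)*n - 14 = (n - sqrt(2))*(n + 7*sqrt(2))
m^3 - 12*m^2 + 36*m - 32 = (m - 8)*(m - 2)^2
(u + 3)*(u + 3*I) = u^2 + 3*u + 3*I*u + 9*I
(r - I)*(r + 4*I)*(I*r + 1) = I*r^3 - 2*r^2 + 7*I*r + 4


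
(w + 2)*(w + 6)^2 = w^3 + 14*w^2 + 60*w + 72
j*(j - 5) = j^2 - 5*j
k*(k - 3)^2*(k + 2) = k^4 - 4*k^3 - 3*k^2 + 18*k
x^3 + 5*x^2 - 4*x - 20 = (x - 2)*(x + 2)*(x + 5)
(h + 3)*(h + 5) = h^2 + 8*h + 15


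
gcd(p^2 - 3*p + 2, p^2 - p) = p - 1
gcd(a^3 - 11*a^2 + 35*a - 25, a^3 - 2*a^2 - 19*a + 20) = a^2 - 6*a + 5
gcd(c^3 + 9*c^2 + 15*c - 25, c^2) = 1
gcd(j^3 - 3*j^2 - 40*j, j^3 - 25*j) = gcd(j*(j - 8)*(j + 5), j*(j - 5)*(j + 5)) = j^2 + 5*j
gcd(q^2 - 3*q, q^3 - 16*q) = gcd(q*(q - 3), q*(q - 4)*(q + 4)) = q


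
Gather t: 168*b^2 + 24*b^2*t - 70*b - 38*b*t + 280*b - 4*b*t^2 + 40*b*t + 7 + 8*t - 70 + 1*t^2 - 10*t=168*b^2 + 210*b + t^2*(1 - 4*b) + t*(24*b^2 + 2*b - 2) - 63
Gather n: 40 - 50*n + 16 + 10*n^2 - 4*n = 10*n^2 - 54*n + 56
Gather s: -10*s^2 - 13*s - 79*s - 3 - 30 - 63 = -10*s^2 - 92*s - 96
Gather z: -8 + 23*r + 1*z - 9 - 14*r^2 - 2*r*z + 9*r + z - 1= -14*r^2 + 32*r + z*(2 - 2*r) - 18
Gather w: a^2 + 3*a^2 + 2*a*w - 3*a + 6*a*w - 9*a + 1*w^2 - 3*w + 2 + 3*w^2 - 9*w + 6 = 4*a^2 - 12*a + 4*w^2 + w*(8*a - 12) + 8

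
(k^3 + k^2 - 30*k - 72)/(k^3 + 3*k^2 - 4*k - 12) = (k^2 - 2*k - 24)/(k^2 - 4)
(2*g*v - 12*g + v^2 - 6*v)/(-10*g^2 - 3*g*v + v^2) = (v - 6)/(-5*g + v)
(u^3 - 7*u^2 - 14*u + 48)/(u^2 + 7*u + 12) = (u^2 - 10*u + 16)/(u + 4)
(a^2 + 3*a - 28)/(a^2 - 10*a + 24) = (a + 7)/(a - 6)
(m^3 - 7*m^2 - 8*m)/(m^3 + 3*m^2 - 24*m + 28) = m*(m^2 - 7*m - 8)/(m^3 + 3*m^2 - 24*m + 28)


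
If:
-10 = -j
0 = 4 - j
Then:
No Solution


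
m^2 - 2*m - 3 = (m - 3)*(m + 1)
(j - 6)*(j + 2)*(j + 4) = j^3 - 28*j - 48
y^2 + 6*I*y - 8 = (y + 2*I)*(y + 4*I)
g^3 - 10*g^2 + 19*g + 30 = (g - 6)*(g - 5)*(g + 1)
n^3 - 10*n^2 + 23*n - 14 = (n - 7)*(n - 2)*(n - 1)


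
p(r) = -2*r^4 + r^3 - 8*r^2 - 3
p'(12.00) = -13584.00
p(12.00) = -40899.00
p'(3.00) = -237.00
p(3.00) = -210.00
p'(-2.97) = 283.57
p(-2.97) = -255.38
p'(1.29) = -32.82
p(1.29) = -19.70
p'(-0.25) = 4.31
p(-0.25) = -3.52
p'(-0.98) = 26.09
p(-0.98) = -13.47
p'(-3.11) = 319.42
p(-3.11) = -297.56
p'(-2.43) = 171.39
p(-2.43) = -134.32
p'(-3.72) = 512.87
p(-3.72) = -548.19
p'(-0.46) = 8.77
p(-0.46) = -4.88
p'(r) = -8*r^3 + 3*r^2 - 16*r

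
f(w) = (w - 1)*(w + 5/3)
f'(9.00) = 18.67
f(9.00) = 85.33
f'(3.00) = 6.67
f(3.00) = 9.33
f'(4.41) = 9.49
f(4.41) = 20.72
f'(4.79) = 10.25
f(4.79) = 24.47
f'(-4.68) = -8.69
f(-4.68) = 17.12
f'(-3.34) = -6.01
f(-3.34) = 7.26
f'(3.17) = 7.01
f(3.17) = 10.50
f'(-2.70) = -4.73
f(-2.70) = 3.82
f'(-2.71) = -4.75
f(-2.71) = 3.87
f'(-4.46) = -8.25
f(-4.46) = 15.25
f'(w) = 2*w + 2/3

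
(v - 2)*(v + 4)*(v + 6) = v^3 + 8*v^2 + 4*v - 48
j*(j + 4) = j^2 + 4*j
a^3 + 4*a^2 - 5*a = a*(a - 1)*(a + 5)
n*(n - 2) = n^2 - 2*n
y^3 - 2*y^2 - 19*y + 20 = (y - 5)*(y - 1)*(y + 4)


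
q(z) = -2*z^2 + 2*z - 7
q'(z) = 2 - 4*z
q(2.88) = -17.83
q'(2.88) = -9.52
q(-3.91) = -45.40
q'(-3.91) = 17.64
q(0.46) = -6.50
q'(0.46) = 0.16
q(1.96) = -10.76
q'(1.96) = -5.84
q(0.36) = -6.54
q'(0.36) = 0.56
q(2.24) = -12.56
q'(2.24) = -6.96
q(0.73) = -6.61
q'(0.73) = -0.92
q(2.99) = -18.90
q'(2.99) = -9.96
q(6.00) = -67.00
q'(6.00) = -22.00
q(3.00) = -19.00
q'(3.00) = -10.00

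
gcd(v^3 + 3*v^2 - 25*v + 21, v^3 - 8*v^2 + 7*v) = v - 1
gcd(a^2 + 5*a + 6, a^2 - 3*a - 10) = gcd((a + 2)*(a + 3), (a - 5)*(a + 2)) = a + 2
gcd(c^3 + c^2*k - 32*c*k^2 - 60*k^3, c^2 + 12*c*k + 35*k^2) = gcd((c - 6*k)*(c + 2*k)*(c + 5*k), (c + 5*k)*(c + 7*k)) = c + 5*k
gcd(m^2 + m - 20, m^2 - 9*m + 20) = m - 4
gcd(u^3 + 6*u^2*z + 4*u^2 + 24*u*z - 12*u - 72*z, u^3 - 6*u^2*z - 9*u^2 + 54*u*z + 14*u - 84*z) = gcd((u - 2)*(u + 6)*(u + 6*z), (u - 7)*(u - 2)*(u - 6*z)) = u - 2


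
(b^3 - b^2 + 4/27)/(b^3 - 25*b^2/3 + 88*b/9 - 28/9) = (b + 1/3)/(b - 7)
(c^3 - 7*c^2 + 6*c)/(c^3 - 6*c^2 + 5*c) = (c - 6)/(c - 5)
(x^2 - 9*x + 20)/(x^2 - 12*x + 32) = (x - 5)/(x - 8)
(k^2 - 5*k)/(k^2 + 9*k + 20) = k*(k - 5)/(k^2 + 9*k + 20)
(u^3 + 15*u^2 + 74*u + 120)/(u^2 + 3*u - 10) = (u^2 + 10*u + 24)/(u - 2)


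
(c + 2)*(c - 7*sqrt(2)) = c^2 - 7*sqrt(2)*c + 2*c - 14*sqrt(2)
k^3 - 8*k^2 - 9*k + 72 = (k - 8)*(k - 3)*(k + 3)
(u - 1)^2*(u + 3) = u^3 + u^2 - 5*u + 3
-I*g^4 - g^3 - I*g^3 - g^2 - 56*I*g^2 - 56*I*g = g*(g - 8*I)*(g + 7*I)*(-I*g - I)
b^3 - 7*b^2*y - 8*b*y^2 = b*(b - 8*y)*(b + y)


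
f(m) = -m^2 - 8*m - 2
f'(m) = -2*m - 8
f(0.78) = -8.85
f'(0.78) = -9.56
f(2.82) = -32.51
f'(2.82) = -13.64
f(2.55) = -28.90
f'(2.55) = -13.10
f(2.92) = -33.89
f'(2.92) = -13.84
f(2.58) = -29.30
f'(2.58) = -13.16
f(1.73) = -18.83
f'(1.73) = -11.46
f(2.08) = -22.97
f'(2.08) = -12.16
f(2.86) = -33.06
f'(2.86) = -13.72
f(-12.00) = -50.00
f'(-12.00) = 16.00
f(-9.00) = -11.00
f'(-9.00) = 10.00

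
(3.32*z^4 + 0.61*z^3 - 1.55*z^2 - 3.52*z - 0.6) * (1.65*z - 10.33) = 5.478*z^5 - 33.2891*z^4 - 8.8588*z^3 + 10.2035*z^2 + 35.3716*z + 6.198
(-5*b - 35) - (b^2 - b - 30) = -b^2 - 4*b - 5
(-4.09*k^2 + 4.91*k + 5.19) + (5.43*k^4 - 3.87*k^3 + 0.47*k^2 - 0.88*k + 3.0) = 5.43*k^4 - 3.87*k^3 - 3.62*k^2 + 4.03*k + 8.19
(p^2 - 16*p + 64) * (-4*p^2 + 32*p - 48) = -4*p^4 + 96*p^3 - 816*p^2 + 2816*p - 3072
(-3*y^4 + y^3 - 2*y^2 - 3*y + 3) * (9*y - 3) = -27*y^5 + 18*y^4 - 21*y^3 - 21*y^2 + 36*y - 9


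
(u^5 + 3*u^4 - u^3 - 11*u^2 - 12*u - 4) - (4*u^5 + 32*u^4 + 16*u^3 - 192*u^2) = -3*u^5 - 29*u^4 - 17*u^3 + 181*u^2 - 12*u - 4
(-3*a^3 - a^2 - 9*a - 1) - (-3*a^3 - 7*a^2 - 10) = 6*a^2 - 9*a + 9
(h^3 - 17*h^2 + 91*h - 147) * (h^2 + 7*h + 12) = h^5 - 10*h^4 - 16*h^3 + 286*h^2 + 63*h - 1764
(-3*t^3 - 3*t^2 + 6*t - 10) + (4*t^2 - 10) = -3*t^3 + t^2 + 6*t - 20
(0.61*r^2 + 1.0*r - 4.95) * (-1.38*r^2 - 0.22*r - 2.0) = -0.8418*r^4 - 1.5142*r^3 + 5.391*r^2 - 0.911*r + 9.9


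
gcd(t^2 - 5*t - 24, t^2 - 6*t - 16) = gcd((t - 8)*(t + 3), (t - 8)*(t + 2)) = t - 8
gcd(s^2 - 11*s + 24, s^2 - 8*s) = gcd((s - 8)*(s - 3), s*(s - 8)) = s - 8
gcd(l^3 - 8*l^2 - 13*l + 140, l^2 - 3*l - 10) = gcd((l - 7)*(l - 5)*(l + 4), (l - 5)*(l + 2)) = l - 5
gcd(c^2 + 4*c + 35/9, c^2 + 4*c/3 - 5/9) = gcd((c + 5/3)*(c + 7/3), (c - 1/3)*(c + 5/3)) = c + 5/3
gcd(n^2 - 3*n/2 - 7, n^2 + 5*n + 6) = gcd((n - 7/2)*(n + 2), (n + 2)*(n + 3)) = n + 2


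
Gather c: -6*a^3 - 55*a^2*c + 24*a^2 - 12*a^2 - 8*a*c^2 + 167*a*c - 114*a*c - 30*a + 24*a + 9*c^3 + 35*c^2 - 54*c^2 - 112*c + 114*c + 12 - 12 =-6*a^3 + 12*a^2 - 6*a + 9*c^3 + c^2*(-8*a - 19) + c*(-55*a^2 + 53*a + 2)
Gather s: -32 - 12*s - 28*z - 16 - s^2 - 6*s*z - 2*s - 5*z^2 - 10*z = -s^2 + s*(-6*z - 14) - 5*z^2 - 38*z - 48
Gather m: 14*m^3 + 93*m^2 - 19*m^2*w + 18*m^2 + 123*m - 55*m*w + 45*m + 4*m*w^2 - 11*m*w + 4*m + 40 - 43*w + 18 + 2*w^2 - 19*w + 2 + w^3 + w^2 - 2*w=14*m^3 + m^2*(111 - 19*w) + m*(4*w^2 - 66*w + 172) + w^3 + 3*w^2 - 64*w + 60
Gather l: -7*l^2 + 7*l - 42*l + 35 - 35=-7*l^2 - 35*l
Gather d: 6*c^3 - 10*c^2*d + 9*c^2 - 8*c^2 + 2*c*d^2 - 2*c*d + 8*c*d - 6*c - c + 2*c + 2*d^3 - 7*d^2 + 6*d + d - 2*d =6*c^3 + c^2 - 5*c + 2*d^3 + d^2*(2*c - 7) + d*(-10*c^2 + 6*c + 5)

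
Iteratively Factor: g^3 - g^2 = (g)*(g^2 - g) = g*(g - 1)*(g)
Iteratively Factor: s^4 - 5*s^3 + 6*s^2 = (s - 3)*(s^3 - 2*s^2) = s*(s - 3)*(s^2 - 2*s) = s*(s - 3)*(s - 2)*(s)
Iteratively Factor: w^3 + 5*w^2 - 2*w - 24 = (w + 3)*(w^2 + 2*w - 8) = (w + 3)*(w + 4)*(w - 2)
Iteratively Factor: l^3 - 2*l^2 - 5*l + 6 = (l - 1)*(l^2 - l - 6) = (l - 1)*(l + 2)*(l - 3)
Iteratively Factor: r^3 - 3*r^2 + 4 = (r + 1)*(r^2 - 4*r + 4) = (r - 2)*(r + 1)*(r - 2)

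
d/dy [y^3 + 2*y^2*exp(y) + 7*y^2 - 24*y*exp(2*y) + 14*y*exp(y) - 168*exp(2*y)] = 2*y^2*exp(y) + 3*y^2 - 48*y*exp(2*y) + 18*y*exp(y) + 14*y - 360*exp(2*y) + 14*exp(y)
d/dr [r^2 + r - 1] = 2*r + 1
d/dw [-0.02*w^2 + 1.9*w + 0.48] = 1.9 - 0.04*w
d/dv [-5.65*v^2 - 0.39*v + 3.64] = -11.3*v - 0.39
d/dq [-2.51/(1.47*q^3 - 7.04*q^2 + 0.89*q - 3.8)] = (11.0691*q^2 - 35.3408*q + 2.2339)/(1.47*q^3 - 7.04*q^2 + 0.89*q - 3.8)^2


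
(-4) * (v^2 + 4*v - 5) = -4*v^2 - 16*v + 20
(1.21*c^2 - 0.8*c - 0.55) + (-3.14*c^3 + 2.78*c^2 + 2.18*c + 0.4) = -3.14*c^3 + 3.99*c^2 + 1.38*c - 0.15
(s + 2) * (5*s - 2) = 5*s^2 + 8*s - 4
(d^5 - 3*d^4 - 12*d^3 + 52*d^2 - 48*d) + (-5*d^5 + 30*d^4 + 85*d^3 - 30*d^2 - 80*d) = -4*d^5 + 27*d^4 + 73*d^3 + 22*d^2 - 128*d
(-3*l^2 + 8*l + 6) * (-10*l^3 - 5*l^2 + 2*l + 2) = 30*l^5 - 65*l^4 - 106*l^3 - 20*l^2 + 28*l + 12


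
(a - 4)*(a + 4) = a^2 - 16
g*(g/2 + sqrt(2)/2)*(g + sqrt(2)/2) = g^3/2 + 3*sqrt(2)*g^2/4 + g/2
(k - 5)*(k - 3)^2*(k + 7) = k^4 - 4*k^3 - 38*k^2 + 228*k - 315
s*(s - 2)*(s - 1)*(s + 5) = s^4 + 2*s^3 - 13*s^2 + 10*s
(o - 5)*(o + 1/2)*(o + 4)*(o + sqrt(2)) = o^4 - o^3/2 + sqrt(2)*o^3 - 41*o^2/2 - sqrt(2)*o^2/2 - 41*sqrt(2)*o/2 - 10*o - 10*sqrt(2)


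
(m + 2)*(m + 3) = m^2 + 5*m + 6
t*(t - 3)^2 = t^3 - 6*t^2 + 9*t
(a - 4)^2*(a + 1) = a^3 - 7*a^2 + 8*a + 16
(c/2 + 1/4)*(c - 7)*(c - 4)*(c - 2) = c^4/2 - 25*c^3/4 + 87*c^2/4 - 31*c/2 - 14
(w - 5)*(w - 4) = w^2 - 9*w + 20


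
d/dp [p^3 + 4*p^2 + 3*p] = 3*p^2 + 8*p + 3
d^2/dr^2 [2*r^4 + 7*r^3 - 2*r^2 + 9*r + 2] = 24*r^2 + 42*r - 4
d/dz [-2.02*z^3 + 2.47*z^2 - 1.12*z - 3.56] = -6.06*z^2 + 4.94*z - 1.12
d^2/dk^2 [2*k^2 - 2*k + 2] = 4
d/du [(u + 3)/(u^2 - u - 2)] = (u^2 - u - (u + 3)*(2*u - 1) - 2)/(-u^2 + u + 2)^2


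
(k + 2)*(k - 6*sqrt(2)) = k^2 - 6*sqrt(2)*k + 2*k - 12*sqrt(2)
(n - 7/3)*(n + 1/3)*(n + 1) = n^3 - n^2 - 25*n/9 - 7/9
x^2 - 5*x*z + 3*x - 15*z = (x + 3)*(x - 5*z)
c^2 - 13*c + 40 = (c - 8)*(c - 5)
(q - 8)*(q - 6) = q^2 - 14*q + 48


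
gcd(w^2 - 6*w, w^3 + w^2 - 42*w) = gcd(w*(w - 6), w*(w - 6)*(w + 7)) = w^2 - 6*w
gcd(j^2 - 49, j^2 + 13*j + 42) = j + 7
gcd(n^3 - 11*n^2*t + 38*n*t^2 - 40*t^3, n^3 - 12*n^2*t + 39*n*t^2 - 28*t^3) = -n + 4*t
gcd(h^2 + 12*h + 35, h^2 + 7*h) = h + 7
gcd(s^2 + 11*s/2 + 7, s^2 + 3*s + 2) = s + 2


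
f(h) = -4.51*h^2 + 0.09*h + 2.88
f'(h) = 0.09 - 9.02*h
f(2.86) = -33.75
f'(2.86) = -25.71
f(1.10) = -2.48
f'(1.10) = -9.83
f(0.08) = 2.86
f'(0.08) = -0.63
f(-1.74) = -10.93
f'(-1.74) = 15.78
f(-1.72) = -10.62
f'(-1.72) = 15.60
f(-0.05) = 2.86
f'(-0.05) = 0.54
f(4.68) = -95.48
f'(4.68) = -42.12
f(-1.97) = -14.80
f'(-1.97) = 17.86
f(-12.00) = -647.64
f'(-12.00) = 108.33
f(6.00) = -158.94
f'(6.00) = -54.03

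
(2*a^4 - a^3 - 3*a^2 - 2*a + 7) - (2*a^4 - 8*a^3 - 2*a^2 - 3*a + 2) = 7*a^3 - a^2 + a + 5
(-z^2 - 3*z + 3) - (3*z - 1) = -z^2 - 6*z + 4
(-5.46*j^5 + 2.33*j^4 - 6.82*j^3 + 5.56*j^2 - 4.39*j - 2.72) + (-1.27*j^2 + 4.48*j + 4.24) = -5.46*j^5 + 2.33*j^4 - 6.82*j^3 + 4.29*j^2 + 0.0900000000000007*j + 1.52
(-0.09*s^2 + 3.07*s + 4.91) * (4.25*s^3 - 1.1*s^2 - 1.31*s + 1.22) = -0.3825*s^5 + 13.1465*s^4 + 17.6084*s^3 - 9.5325*s^2 - 2.6867*s + 5.9902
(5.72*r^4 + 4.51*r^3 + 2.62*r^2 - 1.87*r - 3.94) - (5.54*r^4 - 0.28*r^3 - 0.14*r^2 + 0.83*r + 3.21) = 0.18*r^4 + 4.79*r^3 + 2.76*r^2 - 2.7*r - 7.15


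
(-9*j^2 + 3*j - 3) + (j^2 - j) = -8*j^2 + 2*j - 3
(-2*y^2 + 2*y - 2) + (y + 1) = -2*y^2 + 3*y - 1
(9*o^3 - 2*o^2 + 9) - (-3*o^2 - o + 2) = 9*o^3 + o^2 + o + 7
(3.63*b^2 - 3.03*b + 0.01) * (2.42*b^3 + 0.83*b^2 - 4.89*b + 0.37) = 8.7846*b^5 - 4.3197*b^4 - 20.2414*b^3 + 16.1681*b^2 - 1.17*b + 0.0037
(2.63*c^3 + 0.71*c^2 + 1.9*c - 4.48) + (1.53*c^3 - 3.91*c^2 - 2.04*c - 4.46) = 4.16*c^3 - 3.2*c^2 - 0.14*c - 8.94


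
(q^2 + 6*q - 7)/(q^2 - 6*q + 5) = (q + 7)/(q - 5)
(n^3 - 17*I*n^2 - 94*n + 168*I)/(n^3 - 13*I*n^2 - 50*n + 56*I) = (n - 6*I)/(n - 2*I)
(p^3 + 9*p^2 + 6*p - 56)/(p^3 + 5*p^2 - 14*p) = (p + 4)/p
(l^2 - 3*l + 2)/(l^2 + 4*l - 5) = (l - 2)/(l + 5)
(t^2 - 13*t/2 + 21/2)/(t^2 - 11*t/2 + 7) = (t - 3)/(t - 2)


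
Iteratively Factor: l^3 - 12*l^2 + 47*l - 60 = (l - 4)*(l^2 - 8*l + 15) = (l - 4)*(l - 3)*(l - 5)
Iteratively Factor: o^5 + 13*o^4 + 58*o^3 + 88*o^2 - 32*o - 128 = (o + 4)*(o^4 + 9*o^3 + 22*o^2 - 32) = (o + 4)^2*(o^3 + 5*o^2 + 2*o - 8) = (o + 4)^3*(o^2 + o - 2) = (o + 2)*(o + 4)^3*(o - 1)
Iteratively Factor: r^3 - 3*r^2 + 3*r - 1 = (r - 1)*(r^2 - 2*r + 1) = (r - 1)^2*(r - 1)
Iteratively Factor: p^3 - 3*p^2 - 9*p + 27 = (p + 3)*(p^2 - 6*p + 9) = (p - 3)*(p + 3)*(p - 3)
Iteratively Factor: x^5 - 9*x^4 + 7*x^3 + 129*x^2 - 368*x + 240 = (x - 3)*(x^4 - 6*x^3 - 11*x^2 + 96*x - 80) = (x - 3)*(x - 1)*(x^3 - 5*x^2 - 16*x + 80) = (x - 3)*(x - 1)*(x + 4)*(x^2 - 9*x + 20) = (x - 4)*(x - 3)*(x - 1)*(x + 4)*(x - 5)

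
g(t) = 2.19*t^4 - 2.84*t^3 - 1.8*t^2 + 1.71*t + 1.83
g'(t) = 8.76*t^3 - 8.52*t^2 - 3.6*t + 1.71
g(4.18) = 438.68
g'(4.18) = 477.58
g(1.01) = 1.07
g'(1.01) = -1.59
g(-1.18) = 6.22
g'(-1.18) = -20.30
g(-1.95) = 44.37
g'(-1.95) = -88.62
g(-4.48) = 1095.58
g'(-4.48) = -940.82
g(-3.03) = 243.72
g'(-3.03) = -309.29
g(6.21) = 2519.85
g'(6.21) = 1748.66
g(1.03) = 1.04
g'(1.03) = -1.46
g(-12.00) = 50041.47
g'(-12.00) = -16319.25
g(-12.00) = 50041.47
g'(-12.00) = -16319.25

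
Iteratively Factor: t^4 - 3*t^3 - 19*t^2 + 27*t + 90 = (t + 3)*(t^3 - 6*t^2 - t + 30) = (t - 5)*(t + 3)*(t^2 - t - 6) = (t - 5)*(t - 3)*(t + 3)*(t + 2)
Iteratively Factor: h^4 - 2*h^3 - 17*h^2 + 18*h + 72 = (h + 3)*(h^3 - 5*h^2 - 2*h + 24) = (h - 4)*(h + 3)*(h^2 - h - 6) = (h - 4)*(h + 2)*(h + 3)*(h - 3)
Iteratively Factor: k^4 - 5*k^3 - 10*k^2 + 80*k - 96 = (k - 4)*(k^3 - k^2 - 14*k + 24) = (k - 4)*(k - 3)*(k^2 + 2*k - 8) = (k - 4)*(k - 3)*(k + 4)*(k - 2)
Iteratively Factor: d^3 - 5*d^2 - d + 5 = (d + 1)*(d^2 - 6*d + 5) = (d - 1)*(d + 1)*(d - 5)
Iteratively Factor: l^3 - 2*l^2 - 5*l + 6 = (l - 1)*(l^2 - l - 6) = (l - 3)*(l - 1)*(l + 2)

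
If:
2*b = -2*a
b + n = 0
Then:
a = n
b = -n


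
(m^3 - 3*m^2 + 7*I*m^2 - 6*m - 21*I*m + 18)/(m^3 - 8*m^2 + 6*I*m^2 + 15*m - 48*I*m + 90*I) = (m + I)/(m - 5)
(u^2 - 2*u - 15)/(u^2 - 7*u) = (u^2 - 2*u - 15)/(u*(u - 7))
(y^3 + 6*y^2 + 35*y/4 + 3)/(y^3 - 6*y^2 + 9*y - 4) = (y^3 + 6*y^2 + 35*y/4 + 3)/(y^3 - 6*y^2 + 9*y - 4)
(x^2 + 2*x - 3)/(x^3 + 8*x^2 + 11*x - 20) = (x + 3)/(x^2 + 9*x + 20)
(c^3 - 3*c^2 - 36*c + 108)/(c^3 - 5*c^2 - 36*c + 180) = (c - 3)/(c - 5)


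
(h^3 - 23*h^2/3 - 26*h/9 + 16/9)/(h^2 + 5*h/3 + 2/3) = (3*h^2 - 25*h + 8)/(3*(h + 1))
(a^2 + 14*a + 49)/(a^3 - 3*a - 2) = (a^2 + 14*a + 49)/(a^3 - 3*a - 2)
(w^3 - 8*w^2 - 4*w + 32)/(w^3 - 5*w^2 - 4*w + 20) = (w - 8)/(w - 5)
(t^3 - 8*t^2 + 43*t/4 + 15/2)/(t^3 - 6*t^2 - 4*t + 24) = (t^2 - 2*t - 5/4)/(t^2 - 4)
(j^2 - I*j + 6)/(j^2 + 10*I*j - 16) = (j - 3*I)/(j + 8*I)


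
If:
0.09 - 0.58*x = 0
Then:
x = 0.16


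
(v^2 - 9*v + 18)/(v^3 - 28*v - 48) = (v - 3)/(v^2 + 6*v + 8)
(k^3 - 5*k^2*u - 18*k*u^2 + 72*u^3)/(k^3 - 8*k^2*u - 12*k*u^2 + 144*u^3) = (-k + 3*u)/(-k + 6*u)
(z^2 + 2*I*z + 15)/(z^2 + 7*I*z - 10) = (z - 3*I)/(z + 2*I)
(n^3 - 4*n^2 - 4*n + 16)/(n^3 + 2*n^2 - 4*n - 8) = (n - 4)/(n + 2)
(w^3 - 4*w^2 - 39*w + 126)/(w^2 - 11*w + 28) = (w^2 + 3*w - 18)/(w - 4)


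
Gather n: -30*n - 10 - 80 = -30*n - 90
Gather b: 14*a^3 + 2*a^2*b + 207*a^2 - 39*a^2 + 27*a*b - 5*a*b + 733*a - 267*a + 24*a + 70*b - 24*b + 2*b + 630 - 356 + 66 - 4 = 14*a^3 + 168*a^2 + 490*a + b*(2*a^2 + 22*a + 48) + 336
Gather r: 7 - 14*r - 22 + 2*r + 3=-12*r - 12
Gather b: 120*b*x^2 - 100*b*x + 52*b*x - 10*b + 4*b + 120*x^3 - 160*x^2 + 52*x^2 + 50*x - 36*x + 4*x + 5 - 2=b*(120*x^2 - 48*x - 6) + 120*x^3 - 108*x^2 + 18*x + 3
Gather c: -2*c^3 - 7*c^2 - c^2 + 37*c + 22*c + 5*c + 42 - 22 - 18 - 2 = -2*c^3 - 8*c^2 + 64*c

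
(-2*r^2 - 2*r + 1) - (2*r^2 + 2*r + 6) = -4*r^2 - 4*r - 5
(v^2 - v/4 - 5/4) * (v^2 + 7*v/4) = v^4 + 3*v^3/2 - 27*v^2/16 - 35*v/16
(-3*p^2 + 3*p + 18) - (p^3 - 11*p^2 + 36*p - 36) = -p^3 + 8*p^2 - 33*p + 54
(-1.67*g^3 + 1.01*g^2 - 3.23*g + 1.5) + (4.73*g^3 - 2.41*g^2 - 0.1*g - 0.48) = 3.06*g^3 - 1.4*g^2 - 3.33*g + 1.02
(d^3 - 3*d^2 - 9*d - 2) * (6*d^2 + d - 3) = 6*d^5 - 17*d^4 - 60*d^3 - 12*d^2 + 25*d + 6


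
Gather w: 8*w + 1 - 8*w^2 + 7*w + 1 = -8*w^2 + 15*w + 2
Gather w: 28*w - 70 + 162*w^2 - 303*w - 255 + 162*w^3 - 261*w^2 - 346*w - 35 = 162*w^3 - 99*w^2 - 621*w - 360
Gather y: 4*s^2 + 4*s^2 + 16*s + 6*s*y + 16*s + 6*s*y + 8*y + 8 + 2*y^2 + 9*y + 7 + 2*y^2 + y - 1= 8*s^2 + 32*s + 4*y^2 + y*(12*s + 18) + 14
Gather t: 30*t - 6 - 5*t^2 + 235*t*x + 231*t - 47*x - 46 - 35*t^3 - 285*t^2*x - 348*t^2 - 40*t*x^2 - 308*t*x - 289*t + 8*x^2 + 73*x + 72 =-35*t^3 + t^2*(-285*x - 353) + t*(-40*x^2 - 73*x - 28) + 8*x^2 + 26*x + 20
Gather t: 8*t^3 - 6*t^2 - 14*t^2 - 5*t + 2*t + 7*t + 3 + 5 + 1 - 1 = 8*t^3 - 20*t^2 + 4*t + 8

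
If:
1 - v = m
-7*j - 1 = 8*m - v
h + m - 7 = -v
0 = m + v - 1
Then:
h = 6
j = 9*v/7 - 9/7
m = 1 - v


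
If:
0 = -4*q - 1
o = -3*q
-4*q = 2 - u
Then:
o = 3/4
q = -1/4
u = 1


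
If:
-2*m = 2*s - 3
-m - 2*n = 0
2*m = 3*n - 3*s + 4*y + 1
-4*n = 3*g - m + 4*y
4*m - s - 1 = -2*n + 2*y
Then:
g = -2/9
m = 17/15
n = -17/30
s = 11/30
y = 61/60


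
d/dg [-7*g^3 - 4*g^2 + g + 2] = -21*g^2 - 8*g + 1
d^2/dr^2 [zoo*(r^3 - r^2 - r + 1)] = zoo*(r + 1)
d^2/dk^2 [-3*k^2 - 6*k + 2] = -6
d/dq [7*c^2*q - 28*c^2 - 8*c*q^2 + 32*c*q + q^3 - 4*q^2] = 7*c^2 - 16*c*q + 32*c + 3*q^2 - 8*q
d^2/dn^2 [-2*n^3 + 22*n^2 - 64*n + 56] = 44 - 12*n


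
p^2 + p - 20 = (p - 4)*(p + 5)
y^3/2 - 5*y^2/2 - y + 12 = (y/2 + 1)*(y - 4)*(y - 3)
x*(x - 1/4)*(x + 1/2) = x^3 + x^2/4 - x/8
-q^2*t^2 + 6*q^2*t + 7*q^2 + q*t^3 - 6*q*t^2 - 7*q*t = (-q + t)*(t - 7)*(q*t + q)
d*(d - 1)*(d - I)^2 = d^4 - d^3 - 2*I*d^3 - d^2 + 2*I*d^2 + d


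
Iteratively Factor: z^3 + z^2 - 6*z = (z + 3)*(z^2 - 2*z) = z*(z + 3)*(z - 2)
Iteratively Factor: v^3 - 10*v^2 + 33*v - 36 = (v - 3)*(v^2 - 7*v + 12) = (v - 4)*(v - 3)*(v - 3)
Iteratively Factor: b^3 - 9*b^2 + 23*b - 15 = (b - 5)*(b^2 - 4*b + 3) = (b - 5)*(b - 1)*(b - 3)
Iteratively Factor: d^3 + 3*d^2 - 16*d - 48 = (d - 4)*(d^2 + 7*d + 12) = (d - 4)*(d + 4)*(d + 3)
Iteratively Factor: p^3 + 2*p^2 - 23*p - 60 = (p - 5)*(p^2 + 7*p + 12) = (p - 5)*(p + 4)*(p + 3)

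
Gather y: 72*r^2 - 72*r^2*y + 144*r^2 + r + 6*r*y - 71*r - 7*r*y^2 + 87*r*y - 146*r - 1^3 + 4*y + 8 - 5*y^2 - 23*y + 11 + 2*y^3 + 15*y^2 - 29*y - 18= 216*r^2 - 216*r + 2*y^3 + y^2*(10 - 7*r) + y*(-72*r^2 + 93*r - 48)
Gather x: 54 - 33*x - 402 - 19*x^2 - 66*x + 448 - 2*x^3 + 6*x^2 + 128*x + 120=-2*x^3 - 13*x^2 + 29*x + 220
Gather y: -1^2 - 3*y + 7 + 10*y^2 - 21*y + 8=10*y^2 - 24*y + 14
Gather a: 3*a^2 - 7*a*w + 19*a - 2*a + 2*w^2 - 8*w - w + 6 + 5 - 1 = 3*a^2 + a*(17 - 7*w) + 2*w^2 - 9*w + 10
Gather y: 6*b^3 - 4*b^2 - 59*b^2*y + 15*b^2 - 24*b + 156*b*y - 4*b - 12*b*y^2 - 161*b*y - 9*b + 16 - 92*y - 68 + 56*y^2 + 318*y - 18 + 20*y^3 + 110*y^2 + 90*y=6*b^3 + 11*b^2 - 37*b + 20*y^3 + y^2*(166 - 12*b) + y*(-59*b^2 - 5*b + 316) - 70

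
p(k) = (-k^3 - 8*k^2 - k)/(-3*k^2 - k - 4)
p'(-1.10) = -1.03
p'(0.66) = 1.54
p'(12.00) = 0.34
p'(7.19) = 0.37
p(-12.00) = -1.39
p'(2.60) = 0.63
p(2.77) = 2.87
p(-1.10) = 1.11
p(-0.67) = 0.56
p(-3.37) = 1.42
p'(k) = (6*k + 1)*(-k^3 - 8*k^2 - k)/(-3*k^2 - k - 4)^2 + (-3*k^2 - 16*k - 1)/(-3*k^2 - k - 4)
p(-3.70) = 1.33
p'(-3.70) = 0.27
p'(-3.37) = 0.24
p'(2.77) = 0.60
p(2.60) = 2.76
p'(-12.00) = 0.34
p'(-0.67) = -1.43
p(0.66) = 0.74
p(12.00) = 6.46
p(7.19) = 4.77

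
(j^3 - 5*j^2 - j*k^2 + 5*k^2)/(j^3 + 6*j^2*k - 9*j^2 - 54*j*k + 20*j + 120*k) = (j^2 - k^2)/(j^2 + 6*j*k - 4*j - 24*k)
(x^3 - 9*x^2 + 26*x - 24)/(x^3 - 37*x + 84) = (x - 2)/(x + 7)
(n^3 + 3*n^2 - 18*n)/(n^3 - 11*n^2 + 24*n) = (n + 6)/(n - 8)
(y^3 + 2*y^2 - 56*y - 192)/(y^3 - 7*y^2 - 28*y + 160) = (y^2 + 10*y + 24)/(y^2 + y - 20)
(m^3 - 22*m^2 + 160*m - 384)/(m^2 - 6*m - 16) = (m^2 - 14*m + 48)/(m + 2)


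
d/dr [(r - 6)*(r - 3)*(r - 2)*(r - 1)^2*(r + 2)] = 6*r^5 - 55*r^4 + 132*r^3 - 3*r^2 - 260*r + 180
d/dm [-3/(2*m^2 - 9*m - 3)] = 3*(4*m - 9)/(-2*m^2 + 9*m + 3)^2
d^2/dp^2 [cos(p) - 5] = -cos(p)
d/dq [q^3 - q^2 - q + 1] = 3*q^2 - 2*q - 1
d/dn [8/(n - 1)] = -8/(n - 1)^2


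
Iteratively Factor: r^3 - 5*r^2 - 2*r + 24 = (r + 2)*(r^2 - 7*r + 12) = (r - 4)*(r + 2)*(r - 3)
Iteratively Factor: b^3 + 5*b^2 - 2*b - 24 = (b + 3)*(b^2 + 2*b - 8) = (b + 3)*(b + 4)*(b - 2)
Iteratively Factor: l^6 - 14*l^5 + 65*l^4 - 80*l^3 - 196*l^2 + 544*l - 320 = (l - 2)*(l^5 - 12*l^4 + 41*l^3 + 2*l^2 - 192*l + 160) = (l - 4)*(l - 2)*(l^4 - 8*l^3 + 9*l^2 + 38*l - 40) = (l - 4)*(l - 2)*(l + 2)*(l^3 - 10*l^2 + 29*l - 20) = (l - 4)^2*(l - 2)*(l + 2)*(l^2 - 6*l + 5) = (l - 4)^2*(l - 2)*(l - 1)*(l + 2)*(l - 5)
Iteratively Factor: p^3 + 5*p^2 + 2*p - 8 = (p - 1)*(p^2 + 6*p + 8) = (p - 1)*(p + 4)*(p + 2)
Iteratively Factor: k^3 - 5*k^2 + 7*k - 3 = (k - 1)*(k^2 - 4*k + 3) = (k - 1)^2*(k - 3)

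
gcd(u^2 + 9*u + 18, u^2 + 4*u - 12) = u + 6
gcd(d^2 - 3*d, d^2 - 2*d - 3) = d - 3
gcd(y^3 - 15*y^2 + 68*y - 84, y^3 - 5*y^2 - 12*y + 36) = y^2 - 8*y + 12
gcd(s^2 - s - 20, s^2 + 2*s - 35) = s - 5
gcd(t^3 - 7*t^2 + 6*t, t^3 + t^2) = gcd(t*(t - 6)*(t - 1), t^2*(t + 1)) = t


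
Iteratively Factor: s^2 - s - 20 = (s - 5)*(s + 4)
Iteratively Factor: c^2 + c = (c + 1)*(c)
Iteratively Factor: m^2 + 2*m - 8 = (m + 4)*(m - 2)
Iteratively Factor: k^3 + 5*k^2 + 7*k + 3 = (k + 1)*(k^2 + 4*k + 3) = (k + 1)*(k + 3)*(k + 1)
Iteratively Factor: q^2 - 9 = (q + 3)*(q - 3)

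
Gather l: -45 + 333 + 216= 504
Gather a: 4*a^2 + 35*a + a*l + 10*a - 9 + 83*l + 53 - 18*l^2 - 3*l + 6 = 4*a^2 + a*(l + 45) - 18*l^2 + 80*l + 50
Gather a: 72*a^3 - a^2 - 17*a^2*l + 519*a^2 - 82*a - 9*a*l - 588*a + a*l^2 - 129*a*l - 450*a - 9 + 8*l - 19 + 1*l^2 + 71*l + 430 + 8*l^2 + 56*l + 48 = 72*a^3 + a^2*(518 - 17*l) + a*(l^2 - 138*l - 1120) + 9*l^2 + 135*l + 450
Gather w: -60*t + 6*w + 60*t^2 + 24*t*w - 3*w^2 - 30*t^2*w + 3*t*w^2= 60*t^2 - 60*t + w^2*(3*t - 3) + w*(-30*t^2 + 24*t + 6)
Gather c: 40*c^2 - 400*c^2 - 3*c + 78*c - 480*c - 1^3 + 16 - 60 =-360*c^2 - 405*c - 45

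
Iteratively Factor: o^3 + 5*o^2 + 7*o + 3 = (o + 3)*(o^2 + 2*o + 1) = (o + 1)*(o + 3)*(o + 1)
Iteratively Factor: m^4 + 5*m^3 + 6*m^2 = (m + 2)*(m^3 + 3*m^2) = m*(m + 2)*(m^2 + 3*m) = m*(m + 2)*(m + 3)*(m)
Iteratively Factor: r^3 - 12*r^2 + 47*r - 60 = (r - 4)*(r^2 - 8*r + 15) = (r - 5)*(r - 4)*(r - 3)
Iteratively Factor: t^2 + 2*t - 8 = (t + 4)*(t - 2)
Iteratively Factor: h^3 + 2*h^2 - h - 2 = (h - 1)*(h^2 + 3*h + 2) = (h - 1)*(h + 1)*(h + 2)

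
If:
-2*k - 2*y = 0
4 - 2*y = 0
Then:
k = -2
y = 2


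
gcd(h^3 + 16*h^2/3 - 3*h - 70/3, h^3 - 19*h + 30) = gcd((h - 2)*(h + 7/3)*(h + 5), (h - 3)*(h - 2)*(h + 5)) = h^2 + 3*h - 10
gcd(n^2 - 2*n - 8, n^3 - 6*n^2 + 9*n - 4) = n - 4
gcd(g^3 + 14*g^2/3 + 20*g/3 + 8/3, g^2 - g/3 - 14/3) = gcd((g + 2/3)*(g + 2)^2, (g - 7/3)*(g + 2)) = g + 2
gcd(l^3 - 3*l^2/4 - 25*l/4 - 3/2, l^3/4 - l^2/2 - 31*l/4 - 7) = 1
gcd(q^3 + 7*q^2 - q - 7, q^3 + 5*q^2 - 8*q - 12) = q + 1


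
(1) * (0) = 0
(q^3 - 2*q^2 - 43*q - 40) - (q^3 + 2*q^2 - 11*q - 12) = -4*q^2 - 32*q - 28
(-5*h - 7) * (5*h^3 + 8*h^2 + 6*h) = -25*h^4 - 75*h^3 - 86*h^2 - 42*h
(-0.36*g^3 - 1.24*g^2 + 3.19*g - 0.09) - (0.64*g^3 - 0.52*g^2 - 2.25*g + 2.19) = -1.0*g^3 - 0.72*g^2 + 5.44*g - 2.28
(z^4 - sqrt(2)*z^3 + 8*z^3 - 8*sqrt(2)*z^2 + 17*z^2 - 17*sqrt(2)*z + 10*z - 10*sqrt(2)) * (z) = z^5 - sqrt(2)*z^4 + 8*z^4 - 8*sqrt(2)*z^3 + 17*z^3 - 17*sqrt(2)*z^2 + 10*z^2 - 10*sqrt(2)*z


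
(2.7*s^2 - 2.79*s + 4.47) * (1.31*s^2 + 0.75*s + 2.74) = 3.537*s^4 - 1.6299*s^3 + 11.1612*s^2 - 4.2921*s + 12.2478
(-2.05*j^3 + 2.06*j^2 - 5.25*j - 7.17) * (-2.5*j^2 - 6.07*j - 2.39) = 5.125*j^5 + 7.2935*j^4 + 5.5203*j^3 + 44.8691*j^2 + 56.0694*j + 17.1363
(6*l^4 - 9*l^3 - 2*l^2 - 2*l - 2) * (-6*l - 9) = -36*l^5 + 93*l^3 + 30*l^2 + 30*l + 18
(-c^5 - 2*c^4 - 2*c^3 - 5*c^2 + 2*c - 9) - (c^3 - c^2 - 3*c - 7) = -c^5 - 2*c^4 - 3*c^3 - 4*c^2 + 5*c - 2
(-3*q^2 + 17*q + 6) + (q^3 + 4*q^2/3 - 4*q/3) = q^3 - 5*q^2/3 + 47*q/3 + 6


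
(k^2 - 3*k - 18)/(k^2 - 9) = (k - 6)/(k - 3)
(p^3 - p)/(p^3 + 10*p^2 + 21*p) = (p^2 - 1)/(p^2 + 10*p + 21)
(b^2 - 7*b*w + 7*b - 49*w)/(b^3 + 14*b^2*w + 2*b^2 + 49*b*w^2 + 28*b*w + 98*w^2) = (b^2 - 7*b*w + 7*b - 49*w)/(b^3 + 14*b^2*w + 2*b^2 + 49*b*w^2 + 28*b*w + 98*w^2)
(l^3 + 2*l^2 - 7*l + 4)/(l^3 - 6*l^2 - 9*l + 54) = (l^3 + 2*l^2 - 7*l + 4)/(l^3 - 6*l^2 - 9*l + 54)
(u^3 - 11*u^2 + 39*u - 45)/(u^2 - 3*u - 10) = (u^2 - 6*u + 9)/(u + 2)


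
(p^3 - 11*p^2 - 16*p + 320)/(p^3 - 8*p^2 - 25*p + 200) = (p - 8)/(p - 5)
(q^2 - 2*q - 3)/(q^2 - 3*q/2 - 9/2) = 2*(q + 1)/(2*q + 3)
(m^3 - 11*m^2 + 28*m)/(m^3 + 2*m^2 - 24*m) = (m - 7)/(m + 6)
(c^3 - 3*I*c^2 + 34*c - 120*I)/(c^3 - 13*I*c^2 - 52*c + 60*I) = (c^2 + 2*I*c + 24)/(c^2 - 8*I*c - 12)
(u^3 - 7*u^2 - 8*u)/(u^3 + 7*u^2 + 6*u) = (u - 8)/(u + 6)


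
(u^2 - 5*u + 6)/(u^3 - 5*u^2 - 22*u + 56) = (u - 3)/(u^2 - 3*u - 28)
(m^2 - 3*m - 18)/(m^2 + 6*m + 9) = (m - 6)/(m + 3)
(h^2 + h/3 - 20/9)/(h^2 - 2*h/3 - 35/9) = (3*h - 4)/(3*h - 7)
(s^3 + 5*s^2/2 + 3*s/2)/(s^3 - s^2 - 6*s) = (s^2 + 5*s/2 + 3/2)/(s^2 - s - 6)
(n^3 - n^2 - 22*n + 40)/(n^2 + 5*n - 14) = (n^2 + n - 20)/(n + 7)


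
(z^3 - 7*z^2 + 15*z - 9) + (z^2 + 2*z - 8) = z^3 - 6*z^2 + 17*z - 17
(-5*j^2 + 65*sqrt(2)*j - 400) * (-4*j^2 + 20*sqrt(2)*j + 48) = 20*j^4 - 360*sqrt(2)*j^3 + 3960*j^2 - 4880*sqrt(2)*j - 19200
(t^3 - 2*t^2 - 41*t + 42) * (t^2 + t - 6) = t^5 - t^4 - 49*t^3 + 13*t^2 + 288*t - 252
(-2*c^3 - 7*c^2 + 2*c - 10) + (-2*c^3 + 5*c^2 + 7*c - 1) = -4*c^3 - 2*c^2 + 9*c - 11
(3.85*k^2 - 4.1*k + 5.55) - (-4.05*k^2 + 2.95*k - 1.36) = 7.9*k^2 - 7.05*k + 6.91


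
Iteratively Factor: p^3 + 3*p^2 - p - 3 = (p + 3)*(p^2 - 1) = (p - 1)*(p + 3)*(p + 1)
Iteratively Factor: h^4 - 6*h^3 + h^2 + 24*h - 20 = (h - 2)*(h^3 - 4*h^2 - 7*h + 10) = (h - 2)*(h + 2)*(h^2 - 6*h + 5) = (h - 5)*(h - 2)*(h + 2)*(h - 1)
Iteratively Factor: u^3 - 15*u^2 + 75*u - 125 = (u - 5)*(u^2 - 10*u + 25) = (u - 5)^2*(u - 5)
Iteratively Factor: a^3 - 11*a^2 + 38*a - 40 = (a - 5)*(a^2 - 6*a + 8) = (a - 5)*(a - 4)*(a - 2)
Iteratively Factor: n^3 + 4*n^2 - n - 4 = (n + 1)*(n^2 + 3*n - 4) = (n - 1)*(n + 1)*(n + 4)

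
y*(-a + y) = -a*y + y^2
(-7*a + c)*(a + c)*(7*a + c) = -49*a^3 - 49*a^2*c + a*c^2 + c^3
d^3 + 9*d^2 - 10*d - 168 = (d - 4)*(d + 6)*(d + 7)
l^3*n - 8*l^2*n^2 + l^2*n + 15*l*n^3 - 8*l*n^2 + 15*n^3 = (l - 5*n)*(l - 3*n)*(l*n + n)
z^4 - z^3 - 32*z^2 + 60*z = z*(z - 5)*(z - 2)*(z + 6)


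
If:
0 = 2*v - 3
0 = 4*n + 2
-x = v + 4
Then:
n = -1/2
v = 3/2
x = -11/2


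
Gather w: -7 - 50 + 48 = -9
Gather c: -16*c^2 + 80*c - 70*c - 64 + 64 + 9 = -16*c^2 + 10*c + 9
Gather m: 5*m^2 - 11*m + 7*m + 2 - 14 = 5*m^2 - 4*m - 12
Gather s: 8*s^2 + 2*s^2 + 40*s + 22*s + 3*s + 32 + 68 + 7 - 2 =10*s^2 + 65*s + 105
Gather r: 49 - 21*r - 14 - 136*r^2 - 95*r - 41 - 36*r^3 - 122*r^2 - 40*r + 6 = -36*r^3 - 258*r^2 - 156*r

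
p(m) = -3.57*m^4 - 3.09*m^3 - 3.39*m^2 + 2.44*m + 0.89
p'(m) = -14.28*m^3 - 9.27*m^2 - 6.78*m + 2.44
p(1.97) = -84.85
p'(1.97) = -156.07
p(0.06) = 1.02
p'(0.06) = 2.00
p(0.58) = 0.16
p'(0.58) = -7.40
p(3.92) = -1070.74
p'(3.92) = -1026.76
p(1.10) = -9.87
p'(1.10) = -35.24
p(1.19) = -13.37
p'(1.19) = -42.82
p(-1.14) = -7.75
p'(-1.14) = 19.28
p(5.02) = -2730.36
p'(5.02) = -2071.71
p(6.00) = -5400.67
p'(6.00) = -3456.44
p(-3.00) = -242.68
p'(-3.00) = 324.91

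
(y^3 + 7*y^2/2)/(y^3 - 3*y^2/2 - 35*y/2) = y/(y - 5)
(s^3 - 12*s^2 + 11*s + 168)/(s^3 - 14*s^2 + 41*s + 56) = (s + 3)/(s + 1)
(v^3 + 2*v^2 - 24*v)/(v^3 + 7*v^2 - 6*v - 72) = v*(v - 4)/(v^2 + v - 12)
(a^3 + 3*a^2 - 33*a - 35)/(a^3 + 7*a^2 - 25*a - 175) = (a + 1)/(a + 5)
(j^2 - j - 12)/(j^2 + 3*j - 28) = (j + 3)/(j + 7)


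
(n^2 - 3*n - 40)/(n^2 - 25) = (n - 8)/(n - 5)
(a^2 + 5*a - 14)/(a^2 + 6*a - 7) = (a - 2)/(a - 1)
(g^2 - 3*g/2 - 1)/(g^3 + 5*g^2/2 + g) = (g - 2)/(g*(g + 2))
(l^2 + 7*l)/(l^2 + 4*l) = (l + 7)/(l + 4)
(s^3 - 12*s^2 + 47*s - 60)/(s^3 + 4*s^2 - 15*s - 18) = (s^2 - 9*s + 20)/(s^2 + 7*s + 6)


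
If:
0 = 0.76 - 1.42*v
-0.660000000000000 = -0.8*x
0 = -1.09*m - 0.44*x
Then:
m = -0.33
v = 0.54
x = 0.82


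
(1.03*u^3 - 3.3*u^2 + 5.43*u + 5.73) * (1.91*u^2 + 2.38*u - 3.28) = 1.9673*u^5 - 3.8516*u^4 - 0.861099999999999*u^3 + 34.6917*u^2 - 4.173*u - 18.7944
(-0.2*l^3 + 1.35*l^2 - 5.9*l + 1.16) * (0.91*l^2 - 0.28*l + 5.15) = -0.182*l^5 + 1.2845*l^4 - 6.777*l^3 + 9.6601*l^2 - 30.7098*l + 5.974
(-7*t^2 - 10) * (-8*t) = 56*t^3 + 80*t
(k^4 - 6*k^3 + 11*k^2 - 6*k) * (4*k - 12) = 4*k^5 - 36*k^4 + 116*k^3 - 156*k^2 + 72*k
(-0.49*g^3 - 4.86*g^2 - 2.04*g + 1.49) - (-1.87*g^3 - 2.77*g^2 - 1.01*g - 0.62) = 1.38*g^3 - 2.09*g^2 - 1.03*g + 2.11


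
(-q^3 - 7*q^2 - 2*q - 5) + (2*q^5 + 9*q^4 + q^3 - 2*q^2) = 2*q^5 + 9*q^4 - 9*q^2 - 2*q - 5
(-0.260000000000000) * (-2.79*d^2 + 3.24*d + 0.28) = 0.7254*d^2 - 0.8424*d - 0.0728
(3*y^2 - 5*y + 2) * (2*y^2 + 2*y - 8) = 6*y^4 - 4*y^3 - 30*y^2 + 44*y - 16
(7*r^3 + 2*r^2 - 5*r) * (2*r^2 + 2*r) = 14*r^5 + 18*r^4 - 6*r^3 - 10*r^2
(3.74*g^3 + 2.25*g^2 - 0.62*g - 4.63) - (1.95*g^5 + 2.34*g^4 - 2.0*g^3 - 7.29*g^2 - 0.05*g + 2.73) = -1.95*g^5 - 2.34*g^4 + 5.74*g^3 + 9.54*g^2 - 0.57*g - 7.36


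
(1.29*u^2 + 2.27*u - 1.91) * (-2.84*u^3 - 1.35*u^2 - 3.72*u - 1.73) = -3.6636*u^5 - 8.1883*u^4 - 2.4389*u^3 - 8.0976*u^2 + 3.1781*u + 3.3043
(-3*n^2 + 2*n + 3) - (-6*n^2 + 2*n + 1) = 3*n^2 + 2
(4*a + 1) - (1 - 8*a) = 12*a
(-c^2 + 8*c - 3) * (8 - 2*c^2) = 2*c^4 - 16*c^3 - 2*c^2 + 64*c - 24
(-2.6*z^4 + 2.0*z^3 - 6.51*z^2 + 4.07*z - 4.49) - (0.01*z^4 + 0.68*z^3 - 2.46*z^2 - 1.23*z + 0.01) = -2.61*z^4 + 1.32*z^3 - 4.05*z^2 + 5.3*z - 4.5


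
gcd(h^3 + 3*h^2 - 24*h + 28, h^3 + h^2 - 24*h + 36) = h - 2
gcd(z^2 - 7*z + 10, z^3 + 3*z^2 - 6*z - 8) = z - 2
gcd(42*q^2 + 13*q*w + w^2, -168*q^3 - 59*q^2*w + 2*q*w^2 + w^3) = 7*q + w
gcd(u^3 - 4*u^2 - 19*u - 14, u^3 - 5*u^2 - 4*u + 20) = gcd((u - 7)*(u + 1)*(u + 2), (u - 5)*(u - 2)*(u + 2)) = u + 2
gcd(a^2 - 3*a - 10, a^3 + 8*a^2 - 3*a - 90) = 1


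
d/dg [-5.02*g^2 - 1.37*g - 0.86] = -10.04*g - 1.37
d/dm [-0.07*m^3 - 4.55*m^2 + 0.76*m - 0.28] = -0.21*m^2 - 9.1*m + 0.76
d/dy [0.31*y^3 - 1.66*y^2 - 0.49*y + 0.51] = 0.93*y^2 - 3.32*y - 0.49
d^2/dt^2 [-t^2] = -2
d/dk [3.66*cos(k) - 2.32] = -3.66*sin(k)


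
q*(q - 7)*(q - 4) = q^3 - 11*q^2 + 28*q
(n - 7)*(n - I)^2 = n^3 - 7*n^2 - 2*I*n^2 - n + 14*I*n + 7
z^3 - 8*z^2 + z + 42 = (z - 7)*(z - 3)*(z + 2)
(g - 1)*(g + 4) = g^2 + 3*g - 4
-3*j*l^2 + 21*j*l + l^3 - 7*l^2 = l*(-3*j + l)*(l - 7)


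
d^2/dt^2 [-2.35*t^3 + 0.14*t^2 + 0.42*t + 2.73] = 0.28 - 14.1*t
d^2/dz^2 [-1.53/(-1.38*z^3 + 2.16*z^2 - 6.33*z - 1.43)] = ((6.6096 - 12.6684*z)*(1.38*z^3 - 2.16*z^2 + 6.33*z + 1.43) + 1.53*(4.14*z^2 - 4.32*z + 6.33)*(8.28*z^2 - 8.64*z + 12.66))/(1.38*z^3 - 2.16*z^2 + 6.33*z + 1.43)^3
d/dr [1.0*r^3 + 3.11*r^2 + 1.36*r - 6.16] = 3.0*r^2 + 6.22*r + 1.36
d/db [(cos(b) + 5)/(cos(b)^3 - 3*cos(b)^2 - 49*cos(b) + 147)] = (-57*cos(b)/2 + 6*cos(2*b) + cos(3*b)/2 - 386)*sin(b)/(cos(b)^3 - 3*cos(b)^2 - 49*cos(b) + 147)^2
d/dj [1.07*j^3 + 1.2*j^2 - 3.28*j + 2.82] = 3.21*j^2 + 2.4*j - 3.28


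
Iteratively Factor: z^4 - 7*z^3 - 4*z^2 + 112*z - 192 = (z - 4)*(z^3 - 3*z^2 - 16*z + 48) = (z - 4)*(z - 3)*(z^2 - 16) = (z - 4)^2*(z - 3)*(z + 4)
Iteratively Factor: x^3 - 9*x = (x + 3)*(x^2 - 3*x) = x*(x + 3)*(x - 3)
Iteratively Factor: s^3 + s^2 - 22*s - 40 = (s - 5)*(s^2 + 6*s + 8) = (s - 5)*(s + 2)*(s + 4)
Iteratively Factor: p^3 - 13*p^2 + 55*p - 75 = (p - 3)*(p^2 - 10*p + 25) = (p - 5)*(p - 3)*(p - 5)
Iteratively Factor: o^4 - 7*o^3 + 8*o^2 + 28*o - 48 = (o - 3)*(o^3 - 4*o^2 - 4*o + 16) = (o - 4)*(o - 3)*(o^2 - 4) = (o - 4)*(o - 3)*(o - 2)*(o + 2)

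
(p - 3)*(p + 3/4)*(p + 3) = p^3 + 3*p^2/4 - 9*p - 27/4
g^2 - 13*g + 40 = (g - 8)*(g - 5)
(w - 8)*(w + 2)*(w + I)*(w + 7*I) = w^4 - 6*w^3 + 8*I*w^3 - 23*w^2 - 48*I*w^2 + 42*w - 128*I*w + 112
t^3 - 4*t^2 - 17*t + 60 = (t - 5)*(t - 3)*(t + 4)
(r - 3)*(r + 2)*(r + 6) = r^3 + 5*r^2 - 12*r - 36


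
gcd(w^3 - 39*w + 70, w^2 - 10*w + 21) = 1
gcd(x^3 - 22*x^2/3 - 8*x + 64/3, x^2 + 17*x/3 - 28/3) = x - 4/3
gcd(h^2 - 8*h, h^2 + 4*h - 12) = 1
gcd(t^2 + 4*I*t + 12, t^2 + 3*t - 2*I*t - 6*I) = t - 2*I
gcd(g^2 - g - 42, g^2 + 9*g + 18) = g + 6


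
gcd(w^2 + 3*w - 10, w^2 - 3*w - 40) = w + 5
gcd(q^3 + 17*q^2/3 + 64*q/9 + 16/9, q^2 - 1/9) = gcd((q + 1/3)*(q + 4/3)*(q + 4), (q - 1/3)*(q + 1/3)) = q + 1/3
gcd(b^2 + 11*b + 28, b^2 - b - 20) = b + 4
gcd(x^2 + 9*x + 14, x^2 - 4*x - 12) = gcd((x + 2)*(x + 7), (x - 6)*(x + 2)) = x + 2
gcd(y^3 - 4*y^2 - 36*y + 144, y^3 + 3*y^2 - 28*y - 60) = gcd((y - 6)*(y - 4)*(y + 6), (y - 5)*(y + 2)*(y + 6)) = y + 6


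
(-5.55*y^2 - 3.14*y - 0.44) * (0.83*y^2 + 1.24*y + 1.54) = -4.6065*y^4 - 9.4882*y^3 - 12.8058*y^2 - 5.3812*y - 0.6776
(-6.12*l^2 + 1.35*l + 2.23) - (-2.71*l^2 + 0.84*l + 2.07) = -3.41*l^2 + 0.51*l + 0.16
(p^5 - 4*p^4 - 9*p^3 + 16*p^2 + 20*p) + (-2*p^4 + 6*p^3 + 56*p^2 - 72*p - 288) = p^5 - 6*p^4 - 3*p^3 + 72*p^2 - 52*p - 288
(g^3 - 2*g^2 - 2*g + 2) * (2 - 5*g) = -5*g^4 + 12*g^3 + 6*g^2 - 14*g + 4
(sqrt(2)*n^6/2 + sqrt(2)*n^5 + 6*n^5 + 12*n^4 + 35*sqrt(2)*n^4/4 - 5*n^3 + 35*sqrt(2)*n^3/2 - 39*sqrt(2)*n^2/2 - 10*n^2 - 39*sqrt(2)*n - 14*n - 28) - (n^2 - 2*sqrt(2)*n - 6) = sqrt(2)*n^6/2 + sqrt(2)*n^5 + 6*n^5 + 12*n^4 + 35*sqrt(2)*n^4/4 - 5*n^3 + 35*sqrt(2)*n^3/2 - 39*sqrt(2)*n^2/2 - 11*n^2 - 37*sqrt(2)*n - 14*n - 22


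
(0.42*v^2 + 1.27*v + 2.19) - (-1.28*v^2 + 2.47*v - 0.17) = 1.7*v^2 - 1.2*v + 2.36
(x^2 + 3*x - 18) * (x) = x^3 + 3*x^2 - 18*x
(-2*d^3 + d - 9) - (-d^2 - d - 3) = -2*d^3 + d^2 + 2*d - 6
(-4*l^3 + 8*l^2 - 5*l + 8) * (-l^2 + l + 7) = 4*l^5 - 12*l^4 - 15*l^3 + 43*l^2 - 27*l + 56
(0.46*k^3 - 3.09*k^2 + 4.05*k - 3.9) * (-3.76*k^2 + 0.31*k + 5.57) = -1.7296*k^5 + 11.761*k^4 - 13.6237*k^3 - 1.2918*k^2 + 21.3495*k - 21.723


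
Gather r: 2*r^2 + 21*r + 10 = 2*r^2 + 21*r + 10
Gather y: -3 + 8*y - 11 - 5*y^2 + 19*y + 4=-5*y^2 + 27*y - 10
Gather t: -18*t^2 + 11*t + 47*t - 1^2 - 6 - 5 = -18*t^2 + 58*t - 12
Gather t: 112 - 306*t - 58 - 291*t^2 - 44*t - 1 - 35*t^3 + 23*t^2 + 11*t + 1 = -35*t^3 - 268*t^2 - 339*t + 54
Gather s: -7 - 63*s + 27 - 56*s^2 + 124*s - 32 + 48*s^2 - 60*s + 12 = -8*s^2 + s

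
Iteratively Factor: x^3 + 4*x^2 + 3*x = (x + 1)*(x^2 + 3*x) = (x + 1)*(x + 3)*(x)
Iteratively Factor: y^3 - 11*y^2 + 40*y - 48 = (y - 3)*(y^2 - 8*y + 16) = (y - 4)*(y - 3)*(y - 4)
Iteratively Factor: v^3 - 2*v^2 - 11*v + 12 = (v - 1)*(v^2 - v - 12) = (v - 4)*(v - 1)*(v + 3)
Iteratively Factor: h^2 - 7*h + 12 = (h - 4)*(h - 3)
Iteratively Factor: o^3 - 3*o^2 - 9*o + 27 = (o + 3)*(o^2 - 6*o + 9) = (o - 3)*(o + 3)*(o - 3)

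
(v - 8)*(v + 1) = v^2 - 7*v - 8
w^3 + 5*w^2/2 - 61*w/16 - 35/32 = (w - 5/4)*(w + 1/4)*(w + 7/2)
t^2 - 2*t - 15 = (t - 5)*(t + 3)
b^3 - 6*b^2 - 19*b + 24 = (b - 8)*(b - 1)*(b + 3)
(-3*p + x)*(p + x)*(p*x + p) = -3*p^3*x - 3*p^3 - 2*p^2*x^2 - 2*p^2*x + p*x^3 + p*x^2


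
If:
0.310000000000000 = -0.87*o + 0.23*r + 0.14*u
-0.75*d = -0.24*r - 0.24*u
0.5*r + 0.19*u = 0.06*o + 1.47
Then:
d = 0.200797720797721*u + 0.957492877492877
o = 0.0624406457739791*u + 0.434710351377018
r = 2.99216524216524 - 0.372507122507123*u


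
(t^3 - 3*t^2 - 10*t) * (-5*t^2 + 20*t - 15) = -5*t^5 + 35*t^4 - 25*t^3 - 155*t^2 + 150*t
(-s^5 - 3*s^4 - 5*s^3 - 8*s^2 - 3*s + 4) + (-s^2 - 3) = -s^5 - 3*s^4 - 5*s^3 - 9*s^2 - 3*s + 1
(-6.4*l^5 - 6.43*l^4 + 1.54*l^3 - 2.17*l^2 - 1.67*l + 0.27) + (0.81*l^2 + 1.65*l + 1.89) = -6.4*l^5 - 6.43*l^4 + 1.54*l^3 - 1.36*l^2 - 0.02*l + 2.16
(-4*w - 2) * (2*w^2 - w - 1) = -8*w^3 + 6*w + 2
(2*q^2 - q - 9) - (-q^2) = 3*q^2 - q - 9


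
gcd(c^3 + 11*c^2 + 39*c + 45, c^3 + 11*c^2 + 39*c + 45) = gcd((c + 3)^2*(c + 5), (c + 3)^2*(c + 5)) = c^3 + 11*c^2 + 39*c + 45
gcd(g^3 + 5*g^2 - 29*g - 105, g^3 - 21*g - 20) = g - 5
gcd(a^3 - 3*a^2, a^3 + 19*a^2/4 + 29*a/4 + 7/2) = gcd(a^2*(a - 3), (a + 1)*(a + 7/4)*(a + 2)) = 1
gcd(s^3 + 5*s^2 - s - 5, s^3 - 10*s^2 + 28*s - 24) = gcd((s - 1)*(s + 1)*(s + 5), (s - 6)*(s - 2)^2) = 1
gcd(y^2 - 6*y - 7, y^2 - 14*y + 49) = y - 7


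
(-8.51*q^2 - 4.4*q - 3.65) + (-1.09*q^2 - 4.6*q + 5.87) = -9.6*q^2 - 9.0*q + 2.22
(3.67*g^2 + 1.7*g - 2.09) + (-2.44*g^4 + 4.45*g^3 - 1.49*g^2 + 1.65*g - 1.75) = -2.44*g^4 + 4.45*g^3 + 2.18*g^2 + 3.35*g - 3.84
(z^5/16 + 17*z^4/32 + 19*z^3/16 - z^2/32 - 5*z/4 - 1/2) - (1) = z^5/16 + 17*z^4/32 + 19*z^3/16 - z^2/32 - 5*z/4 - 3/2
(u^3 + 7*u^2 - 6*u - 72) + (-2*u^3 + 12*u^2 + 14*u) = -u^3 + 19*u^2 + 8*u - 72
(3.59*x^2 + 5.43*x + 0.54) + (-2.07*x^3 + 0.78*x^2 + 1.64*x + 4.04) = -2.07*x^3 + 4.37*x^2 + 7.07*x + 4.58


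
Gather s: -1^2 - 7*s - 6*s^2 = -6*s^2 - 7*s - 1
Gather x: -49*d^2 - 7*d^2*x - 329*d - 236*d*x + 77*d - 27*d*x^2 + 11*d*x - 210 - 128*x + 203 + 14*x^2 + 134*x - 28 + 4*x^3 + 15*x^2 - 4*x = -49*d^2 - 252*d + 4*x^3 + x^2*(29 - 27*d) + x*(-7*d^2 - 225*d + 2) - 35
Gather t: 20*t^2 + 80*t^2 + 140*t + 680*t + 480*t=100*t^2 + 1300*t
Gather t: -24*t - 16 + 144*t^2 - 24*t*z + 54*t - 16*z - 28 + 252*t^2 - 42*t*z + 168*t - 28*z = 396*t^2 + t*(198 - 66*z) - 44*z - 44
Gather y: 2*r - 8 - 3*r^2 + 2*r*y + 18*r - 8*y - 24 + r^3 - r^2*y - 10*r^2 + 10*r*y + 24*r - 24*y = r^3 - 13*r^2 + 44*r + y*(-r^2 + 12*r - 32) - 32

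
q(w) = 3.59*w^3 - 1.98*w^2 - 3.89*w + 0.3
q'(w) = 10.77*w^2 - 3.96*w - 3.89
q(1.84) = 8.80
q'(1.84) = 25.29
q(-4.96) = -467.18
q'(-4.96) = 280.71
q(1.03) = -1.88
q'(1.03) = 3.46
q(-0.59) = 1.17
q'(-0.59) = 2.20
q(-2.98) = -100.70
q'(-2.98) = 103.55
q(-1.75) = -18.20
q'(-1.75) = 36.02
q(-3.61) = -180.36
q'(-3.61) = 150.76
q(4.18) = 211.64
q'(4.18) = 167.73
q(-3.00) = -102.78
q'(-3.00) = 104.92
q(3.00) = 67.74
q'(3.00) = 81.16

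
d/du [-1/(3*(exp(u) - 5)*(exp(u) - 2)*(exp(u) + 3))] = ((exp(u) - 5)*(exp(u) - 2) + (exp(u) - 5)*(exp(u) + 3) + (exp(u) - 2)*(exp(u) + 3))*exp(u)/(3*(exp(u) - 5)^2*(exp(u) - 2)^2*(exp(u) + 3)^2)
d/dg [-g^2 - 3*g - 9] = -2*g - 3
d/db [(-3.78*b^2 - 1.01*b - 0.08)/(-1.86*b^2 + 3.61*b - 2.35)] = (-15.5244*b^2 + 17.4684*b + 2.6623)/(3.4596*b^4 - 13.4292*b^3 + 21.7741*b^2 - 16.967*b + 5.5225)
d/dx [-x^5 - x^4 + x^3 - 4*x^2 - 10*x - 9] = -5*x^4 - 4*x^3 + 3*x^2 - 8*x - 10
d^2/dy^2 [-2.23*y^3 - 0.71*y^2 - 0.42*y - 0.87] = -13.38*y - 1.42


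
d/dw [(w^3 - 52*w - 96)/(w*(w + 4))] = (w^4 + 8*w^3 + 52*w^2 + 192*w + 384)/(w^2*(w^2 + 8*w + 16))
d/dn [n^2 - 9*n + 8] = 2*n - 9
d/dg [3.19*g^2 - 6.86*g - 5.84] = 6.38*g - 6.86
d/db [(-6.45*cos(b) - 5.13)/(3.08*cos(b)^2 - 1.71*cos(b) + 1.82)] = (-19.866*cos(b)^2 - 31.6008*cos(b) + 20.5113)*sin(b)/(9.4864*cos(b)^4 - 10.5336*cos(b)^3 + 14.1353*cos(b)^2 - 6.2244*cos(b) + 3.3124)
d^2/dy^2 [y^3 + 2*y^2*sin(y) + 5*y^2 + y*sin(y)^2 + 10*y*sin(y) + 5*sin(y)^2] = -2*y^2*sin(y) - 10*y*sin(y) + 8*y*cos(y) + 2*y*cos(2*y) + 6*y + 4*sin(y) + 2*sin(2*y) + 20*cos(y) + 10*cos(2*y) + 10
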